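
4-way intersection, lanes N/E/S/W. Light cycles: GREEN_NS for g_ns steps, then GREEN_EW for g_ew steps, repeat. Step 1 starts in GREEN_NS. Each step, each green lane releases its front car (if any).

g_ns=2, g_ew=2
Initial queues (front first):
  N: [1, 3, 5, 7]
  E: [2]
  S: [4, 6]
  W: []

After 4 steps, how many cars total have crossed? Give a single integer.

Answer: 5

Derivation:
Step 1 [NS]: N:car1-GO,E:wait,S:car4-GO,W:wait | queues: N=3 E=1 S=1 W=0
Step 2 [NS]: N:car3-GO,E:wait,S:car6-GO,W:wait | queues: N=2 E=1 S=0 W=0
Step 3 [EW]: N:wait,E:car2-GO,S:wait,W:empty | queues: N=2 E=0 S=0 W=0
Step 4 [EW]: N:wait,E:empty,S:wait,W:empty | queues: N=2 E=0 S=0 W=0
Cars crossed by step 4: 5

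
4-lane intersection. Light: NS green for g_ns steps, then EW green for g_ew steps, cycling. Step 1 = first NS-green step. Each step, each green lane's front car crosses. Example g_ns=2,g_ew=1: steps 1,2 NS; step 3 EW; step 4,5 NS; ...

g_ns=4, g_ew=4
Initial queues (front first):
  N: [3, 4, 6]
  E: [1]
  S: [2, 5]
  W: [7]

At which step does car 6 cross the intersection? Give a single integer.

Step 1 [NS]: N:car3-GO,E:wait,S:car2-GO,W:wait | queues: N=2 E=1 S=1 W=1
Step 2 [NS]: N:car4-GO,E:wait,S:car5-GO,W:wait | queues: N=1 E=1 S=0 W=1
Step 3 [NS]: N:car6-GO,E:wait,S:empty,W:wait | queues: N=0 E=1 S=0 W=1
Step 4 [NS]: N:empty,E:wait,S:empty,W:wait | queues: N=0 E=1 S=0 W=1
Step 5 [EW]: N:wait,E:car1-GO,S:wait,W:car7-GO | queues: N=0 E=0 S=0 W=0
Car 6 crosses at step 3

3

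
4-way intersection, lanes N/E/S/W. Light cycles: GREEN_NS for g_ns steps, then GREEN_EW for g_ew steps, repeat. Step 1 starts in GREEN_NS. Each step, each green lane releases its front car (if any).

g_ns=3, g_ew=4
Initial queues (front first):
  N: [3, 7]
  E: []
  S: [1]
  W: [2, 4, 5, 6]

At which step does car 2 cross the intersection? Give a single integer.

Step 1 [NS]: N:car3-GO,E:wait,S:car1-GO,W:wait | queues: N=1 E=0 S=0 W=4
Step 2 [NS]: N:car7-GO,E:wait,S:empty,W:wait | queues: N=0 E=0 S=0 W=4
Step 3 [NS]: N:empty,E:wait,S:empty,W:wait | queues: N=0 E=0 S=0 W=4
Step 4 [EW]: N:wait,E:empty,S:wait,W:car2-GO | queues: N=0 E=0 S=0 W=3
Step 5 [EW]: N:wait,E:empty,S:wait,W:car4-GO | queues: N=0 E=0 S=0 W=2
Step 6 [EW]: N:wait,E:empty,S:wait,W:car5-GO | queues: N=0 E=0 S=0 W=1
Step 7 [EW]: N:wait,E:empty,S:wait,W:car6-GO | queues: N=0 E=0 S=0 W=0
Car 2 crosses at step 4

4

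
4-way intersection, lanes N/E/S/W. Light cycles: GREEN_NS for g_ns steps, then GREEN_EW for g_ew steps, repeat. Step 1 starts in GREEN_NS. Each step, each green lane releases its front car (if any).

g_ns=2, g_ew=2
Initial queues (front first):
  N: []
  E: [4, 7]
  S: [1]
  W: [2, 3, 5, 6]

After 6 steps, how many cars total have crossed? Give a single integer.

Step 1 [NS]: N:empty,E:wait,S:car1-GO,W:wait | queues: N=0 E=2 S=0 W=4
Step 2 [NS]: N:empty,E:wait,S:empty,W:wait | queues: N=0 E=2 S=0 W=4
Step 3 [EW]: N:wait,E:car4-GO,S:wait,W:car2-GO | queues: N=0 E=1 S=0 W=3
Step 4 [EW]: N:wait,E:car7-GO,S:wait,W:car3-GO | queues: N=0 E=0 S=0 W=2
Step 5 [NS]: N:empty,E:wait,S:empty,W:wait | queues: N=0 E=0 S=0 W=2
Step 6 [NS]: N:empty,E:wait,S:empty,W:wait | queues: N=0 E=0 S=0 W=2
Cars crossed by step 6: 5

Answer: 5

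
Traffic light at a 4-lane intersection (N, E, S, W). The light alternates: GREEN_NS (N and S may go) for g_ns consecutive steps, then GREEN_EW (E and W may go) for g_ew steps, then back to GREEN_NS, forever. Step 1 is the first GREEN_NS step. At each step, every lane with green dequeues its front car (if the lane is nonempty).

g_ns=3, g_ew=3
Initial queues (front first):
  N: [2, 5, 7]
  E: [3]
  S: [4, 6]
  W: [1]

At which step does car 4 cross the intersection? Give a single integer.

Step 1 [NS]: N:car2-GO,E:wait,S:car4-GO,W:wait | queues: N=2 E=1 S=1 W=1
Step 2 [NS]: N:car5-GO,E:wait,S:car6-GO,W:wait | queues: N=1 E=1 S=0 W=1
Step 3 [NS]: N:car7-GO,E:wait,S:empty,W:wait | queues: N=0 E=1 S=0 W=1
Step 4 [EW]: N:wait,E:car3-GO,S:wait,W:car1-GO | queues: N=0 E=0 S=0 W=0
Car 4 crosses at step 1

1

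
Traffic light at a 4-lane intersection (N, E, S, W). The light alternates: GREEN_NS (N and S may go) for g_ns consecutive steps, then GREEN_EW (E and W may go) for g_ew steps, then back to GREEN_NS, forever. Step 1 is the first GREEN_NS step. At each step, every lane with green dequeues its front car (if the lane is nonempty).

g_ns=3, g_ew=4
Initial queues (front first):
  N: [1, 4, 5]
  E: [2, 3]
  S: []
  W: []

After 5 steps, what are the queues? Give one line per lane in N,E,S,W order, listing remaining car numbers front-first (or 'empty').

Step 1 [NS]: N:car1-GO,E:wait,S:empty,W:wait | queues: N=2 E=2 S=0 W=0
Step 2 [NS]: N:car4-GO,E:wait,S:empty,W:wait | queues: N=1 E=2 S=0 W=0
Step 3 [NS]: N:car5-GO,E:wait,S:empty,W:wait | queues: N=0 E=2 S=0 W=0
Step 4 [EW]: N:wait,E:car2-GO,S:wait,W:empty | queues: N=0 E=1 S=0 W=0
Step 5 [EW]: N:wait,E:car3-GO,S:wait,W:empty | queues: N=0 E=0 S=0 W=0

N: empty
E: empty
S: empty
W: empty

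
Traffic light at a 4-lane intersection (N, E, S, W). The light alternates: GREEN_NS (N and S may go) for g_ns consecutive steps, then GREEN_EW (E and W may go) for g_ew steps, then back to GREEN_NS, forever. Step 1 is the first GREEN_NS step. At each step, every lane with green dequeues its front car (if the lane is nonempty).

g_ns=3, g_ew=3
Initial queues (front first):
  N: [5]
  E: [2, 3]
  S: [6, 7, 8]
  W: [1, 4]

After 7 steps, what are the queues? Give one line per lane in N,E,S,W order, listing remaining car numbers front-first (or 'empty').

Step 1 [NS]: N:car5-GO,E:wait,S:car6-GO,W:wait | queues: N=0 E=2 S=2 W=2
Step 2 [NS]: N:empty,E:wait,S:car7-GO,W:wait | queues: N=0 E=2 S=1 W=2
Step 3 [NS]: N:empty,E:wait,S:car8-GO,W:wait | queues: N=0 E=2 S=0 W=2
Step 4 [EW]: N:wait,E:car2-GO,S:wait,W:car1-GO | queues: N=0 E=1 S=0 W=1
Step 5 [EW]: N:wait,E:car3-GO,S:wait,W:car4-GO | queues: N=0 E=0 S=0 W=0

N: empty
E: empty
S: empty
W: empty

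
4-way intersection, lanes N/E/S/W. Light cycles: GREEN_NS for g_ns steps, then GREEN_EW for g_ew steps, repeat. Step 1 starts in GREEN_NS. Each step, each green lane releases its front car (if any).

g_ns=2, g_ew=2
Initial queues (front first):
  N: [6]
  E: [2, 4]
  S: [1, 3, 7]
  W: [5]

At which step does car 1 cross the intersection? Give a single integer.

Step 1 [NS]: N:car6-GO,E:wait,S:car1-GO,W:wait | queues: N=0 E=2 S=2 W=1
Step 2 [NS]: N:empty,E:wait,S:car3-GO,W:wait | queues: N=0 E=2 S=1 W=1
Step 3 [EW]: N:wait,E:car2-GO,S:wait,W:car5-GO | queues: N=0 E=1 S=1 W=0
Step 4 [EW]: N:wait,E:car4-GO,S:wait,W:empty | queues: N=0 E=0 S=1 W=0
Step 5 [NS]: N:empty,E:wait,S:car7-GO,W:wait | queues: N=0 E=0 S=0 W=0
Car 1 crosses at step 1

1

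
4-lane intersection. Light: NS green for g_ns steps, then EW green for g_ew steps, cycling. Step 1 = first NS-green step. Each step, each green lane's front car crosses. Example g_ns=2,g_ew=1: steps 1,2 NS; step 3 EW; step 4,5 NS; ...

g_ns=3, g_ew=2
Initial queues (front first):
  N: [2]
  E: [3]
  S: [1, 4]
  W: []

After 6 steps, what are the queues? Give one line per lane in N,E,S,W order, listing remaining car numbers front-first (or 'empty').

Step 1 [NS]: N:car2-GO,E:wait,S:car1-GO,W:wait | queues: N=0 E=1 S=1 W=0
Step 2 [NS]: N:empty,E:wait,S:car4-GO,W:wait | queues: N=0 E=1 S=0 W=0
Step 3 [NS]: N:empty,E:wait,S:empty,W:wait | queues: N=0 E=1 S=0 W=0
Step 4 [EW]: N:wait,E:car3-GO,S:wait,W:empty | queues: N=0 E=0 S=0 W=0

N: empty
E: empty
S: empty
W: empty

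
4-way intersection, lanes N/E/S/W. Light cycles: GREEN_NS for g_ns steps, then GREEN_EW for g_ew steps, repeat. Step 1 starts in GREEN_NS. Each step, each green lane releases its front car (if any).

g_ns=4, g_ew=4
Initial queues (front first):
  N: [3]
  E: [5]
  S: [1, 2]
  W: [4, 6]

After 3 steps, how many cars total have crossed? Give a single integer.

Answer: 3

Derivation:
Step 1 [NS]: N:car3-GO,E:wait,S:car1-GO,W:wait | queues: N=0 E=1 S=1 W=2
Step 2 [NS]: N:empty,E:wait,S:car2-GO,W:wait | queues: N=0 E=1 S=0 W=2
Step 3 [NS]: N:empty,E:wait,S:empty,W:wait | queues: N=0 E=1 S=0 W=2
Cars crossed by step 3: 3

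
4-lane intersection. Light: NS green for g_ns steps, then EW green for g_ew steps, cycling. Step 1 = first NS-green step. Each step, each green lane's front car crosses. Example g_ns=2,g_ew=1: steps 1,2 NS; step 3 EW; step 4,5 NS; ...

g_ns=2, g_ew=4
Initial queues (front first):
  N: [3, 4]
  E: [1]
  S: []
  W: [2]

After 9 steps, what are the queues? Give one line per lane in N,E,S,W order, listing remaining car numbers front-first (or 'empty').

Step 1 [NS]: N:car3-GO,E:wait,S:empty,W:wait | queues: N=1 E=1 S=0 W=1
Step 2 [NS]: N:car4-GO,E:wait,S:empty,W:wait | queues: N=0 E=1 S=0 W=1
Step 3 [EW]: N:wait,E:car1-GO,S:wait,W:car2-GO | queues: N=0 E=0 S=0 W=0

N: empty
E: empty
S: empty
W: empty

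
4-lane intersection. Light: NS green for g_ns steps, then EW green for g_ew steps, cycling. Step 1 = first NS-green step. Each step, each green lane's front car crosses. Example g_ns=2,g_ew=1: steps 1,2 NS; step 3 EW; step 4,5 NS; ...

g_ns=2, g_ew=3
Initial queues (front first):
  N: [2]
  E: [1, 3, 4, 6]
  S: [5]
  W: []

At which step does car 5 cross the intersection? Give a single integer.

Step 1 [NS]: N:car2-GO,E:wait,S:car5-GO,W:wait | queues: N=0 E=4 S=0 W=0
Step 2 [NS]: N:empty,E:wait,S:empty,W:wait | queues: N=0 E=4 S=0 W=0
Step 3 [EW]: N:wait,E:car1-GO,S:wait,W:empty | queues: N=0 E=3 S=0 W=0
Step 4 [EW]: N:wait,E:car3-GO,S:wait,W:empty | queues: N=0 E=2 S=0 W=0
Step 5 [EW]: N:wait,E:car4-GO,S:wait,W:empty | queues: N=0 E=1 S=0 W=0
Step 6 [NS]: N:empty,E:wait,S:empty,W:wait | queues: N=0 E=1 S=0 W=0
Step 7 [NS]: N:empty,E:wait,S:empty,W:wait | queues: N=0 E=1 S=0 W=0
Step 8 [EW]: N:wait,E:car6-GO,S:wait,W:empty | queues: N=0 E=0 S=0 W=0
Car 5 crosses at step 1

1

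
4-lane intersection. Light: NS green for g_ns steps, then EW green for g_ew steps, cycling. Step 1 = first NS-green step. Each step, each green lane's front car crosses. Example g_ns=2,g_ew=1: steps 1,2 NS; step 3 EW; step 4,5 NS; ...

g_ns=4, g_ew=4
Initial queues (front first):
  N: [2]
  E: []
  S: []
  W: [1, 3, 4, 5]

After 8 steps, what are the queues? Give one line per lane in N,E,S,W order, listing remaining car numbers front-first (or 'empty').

Step 1 [NS]: N:car2-GO,E:wait,S:empty,W:wait | queues: N=0 E=0 S=0 W=4
Step 2 [NS]: N:empty,E:wait,S:empty,W:wait | queues: N=0 E=0 S=0 W=4
Step 3 [NS]: N:empty,E:wait,S:empty,W:wait | queues: N=0 E=0 S=0 W=4
Step 4 [NS]: N:empty,E:wait,S:empty,W:wait | queues: N=0 E=0 S=0 W=4
Step 5 [EW]: N:wait,E:empty,S:wait,W:car1-GO | queues: N=0 E=0 S=0 W=3
Step 6 [EW]: N:wait,E:empty,S:wait,W:car3-GO | queues: N=0 E=0 S=0 W=2
Step 7 [EW]: N:wait,E:empty,S:wait,W:car4-GO | queues: N=0 E=0 S=0 W=1
Step 8 [EW]: N:wait,E:empty,S:wait,W:car5-GO | queues: N=0 E=0 S=0 W=0

N: empty
E: empty
S: empty
W: empty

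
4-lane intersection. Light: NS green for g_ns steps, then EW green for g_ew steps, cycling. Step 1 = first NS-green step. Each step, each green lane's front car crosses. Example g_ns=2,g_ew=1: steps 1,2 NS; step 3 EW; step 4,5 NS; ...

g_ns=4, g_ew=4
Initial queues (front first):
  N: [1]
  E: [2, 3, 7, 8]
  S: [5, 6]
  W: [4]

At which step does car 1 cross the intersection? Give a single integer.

Step 1 [NS]: N:car1-GO,E:wait,S:car5-GO,W:wait | queues: N=0 E=4 S=1 W=1
Step 2 [NS]: N:empty,E:wait,S:car6-GO,W:wait | queues: N=0 E=4 S=0 W=1
Step 3 [NS]: N:empty,E:wait,S:empty,W:wait | queues: N=0 E=4 S=0 W=1
Step 4 [NS]: N:empty,E:wait,S:empty,W:wait | queues: N=0 E=4 S=0 W=1
Step 5 [EW]: N:wait,E:car2-GO,S:wait,W:car4-GO | queues: N=0 E=3 S=0 W=0
Step 6 [EW]: N:wait,E:car3-GO,S:wait,W:empty | queues: N=0 E=2 S=0 W=0
Step 7 [EW]: N:wait,E:car7-GO,S:wait,W:empty | queues: N=0 E=1 S=0 W=0
Step 8 [EW]: N:wait,E:car8-GO,S:wait,W:empty | queues: N=0 E=0 S=0 W=0
Car 1 crosses at step 1

1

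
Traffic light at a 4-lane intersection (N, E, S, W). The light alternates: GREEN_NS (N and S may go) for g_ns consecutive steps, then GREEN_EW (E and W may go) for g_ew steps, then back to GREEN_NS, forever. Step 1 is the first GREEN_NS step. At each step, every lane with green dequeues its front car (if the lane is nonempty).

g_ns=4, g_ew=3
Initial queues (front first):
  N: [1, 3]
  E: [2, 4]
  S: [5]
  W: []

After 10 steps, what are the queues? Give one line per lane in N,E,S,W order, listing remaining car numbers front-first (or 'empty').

Step 1 [NS]: N:car1-GO,E:wait,S:car5-GO,W:wait | queues: N=1 E=2 S=0 W=0
Step 2 [NS]: N:car3-GO,E:wait,S:empty,W:wait | queues: N=0 E=2 S=0 W=0
Step 3 [NS]: N:empty,E:wait,S:empty,W:wait | queues: N=0 E=2 S=0 W=0
Step 4 [NS]: N:empty,E:wait,S:empty,W:wait | queues: N=0 E=2 S=0 W=0
Step 5 [EW]: N:wait,E:car2-GO,S:wait,W:empty | queues: N=0 E=1 S=0 W=0
Step 6 [EW]: N:wait,E:car4-GO,S:wait,W:empty | queues: N=0 E=0 S=0 W=0

N: empty
E: empty
S: empty
W: empty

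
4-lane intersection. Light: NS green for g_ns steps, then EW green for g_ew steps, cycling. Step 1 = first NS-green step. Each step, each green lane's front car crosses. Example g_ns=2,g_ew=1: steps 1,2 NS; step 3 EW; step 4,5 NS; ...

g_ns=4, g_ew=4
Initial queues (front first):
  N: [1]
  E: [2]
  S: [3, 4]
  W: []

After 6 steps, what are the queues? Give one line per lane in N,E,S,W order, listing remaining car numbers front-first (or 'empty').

Step 1 [NS]: N:car1-GO,E:wait,S:car3-GO,W:wait | queues: N=0 E=1 S=1 W=0
Step 2 [NS]: N:empty,E:wait,S:car4-GO,W:wait | queues: N=0 E=1 S=0 W=0
Step 3 [NS]: N:empty,E:wait,S:empty,W:wait | queues: N=0 E=1 S=0 W=0
Step 4 [NS]: N:empty,E:wait,S:empty,W:wait | queues: N=0 E=1 S=0 W=0
Step 5 [EW]: N:wait,E:car2-GO,S:wait,W:empty | queues: N=0 E=0 S=0 W=0

N: empty
E: empty
S: empty
W: empty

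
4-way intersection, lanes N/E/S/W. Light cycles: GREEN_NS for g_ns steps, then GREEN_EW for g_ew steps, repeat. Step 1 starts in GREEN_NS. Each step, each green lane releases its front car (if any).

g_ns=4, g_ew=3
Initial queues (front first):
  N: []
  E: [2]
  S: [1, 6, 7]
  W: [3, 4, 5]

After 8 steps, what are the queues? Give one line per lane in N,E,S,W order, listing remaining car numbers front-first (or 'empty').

Step 1 [NS]: N:empty,E:wait,S:car1-GO,W:wait | queues: N=0 E=1 S=2 W=3
Step 2 [NS]: N:empty,E:wait,S:car6-GO,W:wait | queues: N=0 E=1 S=1 W=3
Step 3 [NS]: N:empty,E:wait,S:car7-GO,W:wait | queues: N=0 E=1 S=0 W=3
Step 4 [NS]: N:empty,E:wait,S:empty,W:wait | queues: N=0 E=1 S=0 W=3
Step 5 [EW]: N:wait,E:car2-GO,S:wait,W:car3-GO | queues: N=0 E=0 S=0 W=2
Step 6 [EW]: N:wait,E:empty,S:wait,W:car4-GO | queues: N=0 E=0 S=0 W=1
Step 7 [EW]: N:wait,E:empty,S:wait,W:car5-GO | queues: N=0 E=0 S=0 W=0

N: empty
E: empty
S: empty
W: empty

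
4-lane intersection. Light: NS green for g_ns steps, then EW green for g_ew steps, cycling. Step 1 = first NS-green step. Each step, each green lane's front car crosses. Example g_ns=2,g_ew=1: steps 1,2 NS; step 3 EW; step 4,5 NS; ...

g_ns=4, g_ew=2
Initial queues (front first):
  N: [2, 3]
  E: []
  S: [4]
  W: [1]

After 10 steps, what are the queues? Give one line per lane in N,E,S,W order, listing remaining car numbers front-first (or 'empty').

Step 1 [NS]: N:car2-GO,E:wait,S:car4-GO,W:wait | queues: N=1 E=0 S=0 W=1
Step 2 [NS]: N:car3-GO,E:wait,S:empty,W:wait | queues: N=0 E=0 S=0 W=1
Step 3 [NS]: N:empty,E:wait,S:empty,W:wait | queues: N=0 E=0 S=0 W=1
Step 4 [NS]: N:empty,E:wait,S:empty,W:wait | queues: N=0 E=0 S=0 W=1
Step 5 [EW]: N:wait,E:empty,S:wait,W:car1-GO | queues: N=0 E=0 S=0 W=0

N: empty
E: empty
S: empty
W: empty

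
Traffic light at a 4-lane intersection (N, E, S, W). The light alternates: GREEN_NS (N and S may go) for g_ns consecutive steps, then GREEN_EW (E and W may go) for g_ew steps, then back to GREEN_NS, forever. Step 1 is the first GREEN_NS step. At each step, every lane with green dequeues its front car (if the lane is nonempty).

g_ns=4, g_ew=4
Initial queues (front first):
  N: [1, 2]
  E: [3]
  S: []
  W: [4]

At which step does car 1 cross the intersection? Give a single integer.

Step 1 [NS]: N:car1-GO,E:wait,S:empty,W:wait | queues: N=1 E=1 S=0 W=1
Step 2 [NS]: N:car2-GO,E:wait,S:empty,W:wait | queues: N=0 E=1 S=0 W=1
Step 3 [NS]: N:empty,E:wait,S:empty,W:wait | queues: N=0 E=1 S=0 W=1
Step 4 [NS]: N:empty,E:wait,S:empty,W:wait | queues: N=0 E=1 S=0 W=1
Step 5 [EW]: N:wait,E:car3-GO,S:wait,W:car4-GO | queues: N=0 E=0 S=0 W=0
Car 1 crosses at step 1

1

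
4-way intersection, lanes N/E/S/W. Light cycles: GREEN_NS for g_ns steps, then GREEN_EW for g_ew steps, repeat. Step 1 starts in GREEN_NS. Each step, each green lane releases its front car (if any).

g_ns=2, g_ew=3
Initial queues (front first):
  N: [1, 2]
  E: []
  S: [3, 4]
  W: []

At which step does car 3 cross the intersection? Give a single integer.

Step 1 [NS]: N:car1-GO,E:wait,S:car3-GO,W:wait | queues: N=1 E=0 S=1 W=0
Step 2 [NS]: N:car2-GO,E:wait,S:car4-GO,W:wait | queues: N=0 E=0 S=0 W=0
Car 3 crosses at step 1

1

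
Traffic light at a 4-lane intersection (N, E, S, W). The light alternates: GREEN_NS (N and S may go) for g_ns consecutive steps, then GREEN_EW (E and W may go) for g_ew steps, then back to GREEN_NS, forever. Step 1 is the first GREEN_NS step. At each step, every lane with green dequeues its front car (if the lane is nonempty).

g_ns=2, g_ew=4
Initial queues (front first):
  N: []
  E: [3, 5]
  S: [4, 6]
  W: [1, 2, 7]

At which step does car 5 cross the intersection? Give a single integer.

Step 1 [NS]: N:empty,E:wait,S:car4-GO,W:wait | queues: N=0 E=2 S=1 W=3
Step 2 [NS]: N:empty,E:wait,S:car6-GO,W:wait | queues: N=0 E=2 S=0 W=3
Step 3 [EW]: N:wait,E:car3-GO,S:wait,W:car1-GO | queues: N=0 E=1 S=0 W=2
Step 4 [EW]: N:wait,E:car5-GO,S:wait,W:car2-GO | queues: N=0 E=0 S=0 W=1
Step 5 [EW]: N:wait,E:empty,S:wait,W:car7-GO | queues: N=0 E=0 S=0 W=0
Car 5 crosses at step 4

4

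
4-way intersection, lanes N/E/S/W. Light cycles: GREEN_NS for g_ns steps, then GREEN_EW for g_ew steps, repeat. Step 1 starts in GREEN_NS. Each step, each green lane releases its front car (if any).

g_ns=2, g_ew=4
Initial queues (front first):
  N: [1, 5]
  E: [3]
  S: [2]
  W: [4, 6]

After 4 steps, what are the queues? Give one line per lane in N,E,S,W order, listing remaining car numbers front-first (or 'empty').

Step 1 [NS]: N:car1-GO,E:wait,S:car2-GO,W:wait | queues: N=1 E=1 S=0 W=2
Step 2 [NS]: N:car5-GO,E:wait,S:empty,W:wait | queues: N=0 E=1 S=0 W=2
Step 3 [EW]: N:wait,E:car3-GO,S:wait,W:car4-GO | queues: N=0 E=0 S=0 W=1
Step 4 [EW]: N:wait,E:empty,S:wait,W:car6-GO | queues: N=0 E=0 S=0 W=0

N: empty
E: empty
S: empty
W: empty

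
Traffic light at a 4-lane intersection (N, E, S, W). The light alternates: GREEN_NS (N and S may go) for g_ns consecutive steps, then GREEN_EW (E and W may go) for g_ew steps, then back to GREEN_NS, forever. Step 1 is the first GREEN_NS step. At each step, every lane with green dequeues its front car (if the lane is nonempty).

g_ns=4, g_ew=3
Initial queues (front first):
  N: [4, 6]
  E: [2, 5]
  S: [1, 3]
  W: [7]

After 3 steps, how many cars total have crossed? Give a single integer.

Answer: 4

Derivation:
Step 1 [NS]: N:car4-GO,E:wait,S:car1-GO,W:wait | queues: N=1 E=2 S=1 W=1
Step 2 [NS]: N:car6-GO,E:wait,S:car3-GO,W:wait | queues: N=0 E=2 S=0 W=1
Step 3 [NS]: N:empty,E:wait,S:empty,W:wait | queues: N=0 E=2 S=0 W=1
Cars crossed by step 3: 4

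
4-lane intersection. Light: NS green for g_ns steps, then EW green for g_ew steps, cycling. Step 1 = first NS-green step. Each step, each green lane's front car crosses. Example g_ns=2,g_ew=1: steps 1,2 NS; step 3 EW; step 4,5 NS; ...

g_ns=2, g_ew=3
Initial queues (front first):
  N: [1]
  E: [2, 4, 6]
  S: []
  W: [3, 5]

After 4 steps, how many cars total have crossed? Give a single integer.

Step 1 [NS]: N:car1-GO,E:wait,S:empty,W:wait | queues: N=0 E=3 S=0 W=2
Step 2 [NS]: N:empty,E:wait,S:empty,W:wait | queues: N=0 E=3 S=0 W=2
Step 3 [EW]: N:wait,E:car2-GO,S:wait,W:car3-GO | queues: N=0 E=2 S=0 W=1
Step 4 [EW]: N:wait,E:car4-GO,S:wait,W:car5-GO | queues: N=0 E=1 S=0 W=0
Cars crossed by step 4: 5

Answer: 5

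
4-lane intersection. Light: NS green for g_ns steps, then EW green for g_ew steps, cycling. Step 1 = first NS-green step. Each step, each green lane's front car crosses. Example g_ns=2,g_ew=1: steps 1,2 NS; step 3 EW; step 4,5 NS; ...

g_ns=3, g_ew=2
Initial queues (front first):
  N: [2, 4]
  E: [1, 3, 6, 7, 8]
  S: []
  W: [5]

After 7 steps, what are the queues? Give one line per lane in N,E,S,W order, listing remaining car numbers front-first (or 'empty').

Step 1 [NS]: N:car2-GO,E:wait,S:empty,W:wait | queues: N=1 E=5 S=0 W=1
Step 2 [NS]: N:car4-GO,E:wait,S:empty,W:wait | queues: N=0 E=5 S=0 W=1
Step 3 [NS]: N:empty,E:wait,S:empty,W:wait | queues: N=0 E=5 S=0 W=1
Step 4 [EW]: N:wait,E:car1-GO,S:wait,W:car5-GO | queues: N=0 E=4 S=0 W=0
Step 5 [EW]: N:wait,E:car3-GO,S:wait,W:empty | queues: N=0 E=3 S=0 W=0
Step 6 [NS]: N:empty,E:wait,S:empty,W:wait | queues: N=0 E=3 S=0 W=0
Step 7 [NS]: N:empty,E:wait,S:empty,W:wait | queues: N=0 E=3 S=0 W=0

N: empty
E: 6 7 8
S: empty
W: empty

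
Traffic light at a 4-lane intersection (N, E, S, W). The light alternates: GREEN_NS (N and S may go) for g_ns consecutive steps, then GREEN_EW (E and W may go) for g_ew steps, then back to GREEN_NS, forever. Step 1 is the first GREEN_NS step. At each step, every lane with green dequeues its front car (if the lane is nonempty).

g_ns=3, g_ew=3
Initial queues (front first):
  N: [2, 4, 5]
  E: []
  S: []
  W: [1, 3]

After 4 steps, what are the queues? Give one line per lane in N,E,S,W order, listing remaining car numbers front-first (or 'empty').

Step 1 [NS]: N:car2-GO,E:wait,S:empty,W:wait | queues: N=2 E=0 S=0 W=2
Step 2 [NS]: N:car4-GO,E:wait,S:empty,W:wait | queues: N=1 E=0 S=0 W=2
Step 3 [NS]: N:car5-GO,E:wait,S:empty,W:wait | queues: N=0 E=0 S=0 W=2
Step 4 [EW]: N:wait,E:empty,S:wait,W:car1-GO | queues: N=0 E=0 S=0 W=1

N: empty
E: empty
S: empty
W: 3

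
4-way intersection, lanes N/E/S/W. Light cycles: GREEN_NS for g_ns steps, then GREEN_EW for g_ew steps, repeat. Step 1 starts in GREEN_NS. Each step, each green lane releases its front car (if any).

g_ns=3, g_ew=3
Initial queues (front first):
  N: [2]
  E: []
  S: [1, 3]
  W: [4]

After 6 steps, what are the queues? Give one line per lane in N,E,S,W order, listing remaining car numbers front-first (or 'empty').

Step 1 [NS]: N:car2-GO,E:wait,S:car1-GO,W:wait | queues: N=0 E=0 S=1 W=1
Step 2 [NS]: N:empty,E:wait,S:car3-GO,W:wait | queues: N=0 E=0 S=0 W=1
Step 3 [NS]: N:empty,E:wait,S:empty,W:wait | queues: N=0 E=0 S=0 W=1
Step 4 [EW]: N:wait,E:empty,S:wait,W:car4-GO | queues: N=0 E=0 S=0 W=0

N: empty
E: empty
S: empty
W: empty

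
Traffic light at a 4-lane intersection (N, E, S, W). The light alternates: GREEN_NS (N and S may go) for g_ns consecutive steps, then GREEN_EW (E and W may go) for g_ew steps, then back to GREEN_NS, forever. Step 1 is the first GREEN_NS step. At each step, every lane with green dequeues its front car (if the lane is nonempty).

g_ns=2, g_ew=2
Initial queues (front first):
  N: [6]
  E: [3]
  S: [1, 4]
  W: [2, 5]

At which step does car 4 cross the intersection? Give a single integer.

Step 1 [NS]: N:car6-GO,E:wait,S:car1-GO,W:wait | queues: N=0 E=1 S=1 W=2
Step 2 [NS]: N:empty,E:wait,S:car4-GO,W:wait | queues: N=0 E=1 S=0 W=2
Step 3 [EW]: N:wait,E:car3-GO,S:wait,W:car2-GO | queues: N=0 E=0 S=0 W=1
Step 4 [EW]: N:wait,E:empty,S:wait,W:car5-GO | queues: N=0 E=0 S=0 W=0
Car 4 crosses at step 2

2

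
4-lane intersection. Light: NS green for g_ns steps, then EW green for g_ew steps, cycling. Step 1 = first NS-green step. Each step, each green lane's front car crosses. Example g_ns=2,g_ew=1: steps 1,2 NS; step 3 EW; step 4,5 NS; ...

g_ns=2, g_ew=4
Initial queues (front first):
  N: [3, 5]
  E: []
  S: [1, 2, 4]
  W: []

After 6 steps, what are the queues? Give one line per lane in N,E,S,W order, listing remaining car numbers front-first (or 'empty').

Step 1 [NS]: N:car3-GO,E:wait,S:car1-GO,W:wait | queues: N=1 E=0 S=2 W=0
Step 2 [NS]: N:car5-GO,E:wait,S:car2-GO,W:wait | queues: N=0 E=0 S=1 W=0
Step 3 [EW]: N:wait,E:empty,S:wait,W:empty | queues: N=0 E=0 S=1 W=0
Step 4 [EW]: N:wait,E:empty,S:wait,W:empty | queues: N=0 E=0 S=1 W=0
Step 5 [EW]: N:wait,E:empty,S:wait,W:empty | queues: N=0 E=0 S=1 W=0
Step 6 [EW]: N:wait,E:empty,S:wait,W:empty | queues: N=0 E=0 S=1 W=0

N: empty
E: empty
S: 4
W: empty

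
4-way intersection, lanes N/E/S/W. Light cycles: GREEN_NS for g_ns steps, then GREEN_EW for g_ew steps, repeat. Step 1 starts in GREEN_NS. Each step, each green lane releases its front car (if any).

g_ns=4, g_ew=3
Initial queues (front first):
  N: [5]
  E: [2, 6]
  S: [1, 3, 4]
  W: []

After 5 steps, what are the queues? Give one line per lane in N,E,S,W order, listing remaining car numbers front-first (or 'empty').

Step 1 [NS]: N:car5-GO,E:wait,S:car1-GO,W:wait | queues: N=0 E=2 S=2 W=0
Step 2 [NS]: N:empty,E:wait,S:car3-GO,W:wait | queues: N=0 E=2 S=1 W=0
Step 3 [NS]: N:empty,E:wait,S:car4-GO,W:wait | queues: N=0 E=2 S=0 W=0
Step 4 [NS]: N:empty,E:wait,S:empty,W:wait | queues: N=0 E=2 S=0 W=0
Step 5 [EW]: N:wait,E:car2-GO,S:wait,W:empty | queues: N=0 E=1 S=0 W=0

N: empty
E: 6
S: empty
W: empty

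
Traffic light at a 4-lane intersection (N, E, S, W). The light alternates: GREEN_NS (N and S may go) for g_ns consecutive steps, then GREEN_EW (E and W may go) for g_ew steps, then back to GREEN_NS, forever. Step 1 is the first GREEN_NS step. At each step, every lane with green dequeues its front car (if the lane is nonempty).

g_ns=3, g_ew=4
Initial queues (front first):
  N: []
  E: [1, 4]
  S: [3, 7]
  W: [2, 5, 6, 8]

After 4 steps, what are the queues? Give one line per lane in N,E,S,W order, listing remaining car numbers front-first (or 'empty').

Step 1 [NS]: N:empty,E:wait,S:car3-GO,W:wait | queues: N=0 E=2 S=1 W=4
Step 2 [NS]: N:empty,E:wait,S:car7-GO,W:wait | queues: N=0 E=2 S=0 W=4
Step 3 [NS]: N:empty,E:wait,S:empty,W:wait | queues: N=0 E=2 S=0 W=4
Step 4 [EW]: N:wait,E:car1-GO,S:wait,W:car2-GO | queues: N=0 E=1 S=0 W=3

N: empty
E: 4
S: empty
W: 5 6 8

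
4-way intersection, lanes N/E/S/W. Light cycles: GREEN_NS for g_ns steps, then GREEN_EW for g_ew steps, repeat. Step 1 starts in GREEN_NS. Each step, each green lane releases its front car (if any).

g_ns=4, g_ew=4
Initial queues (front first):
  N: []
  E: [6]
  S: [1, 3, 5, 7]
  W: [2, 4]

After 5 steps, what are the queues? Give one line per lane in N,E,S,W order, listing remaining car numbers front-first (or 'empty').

Step 1 [NS]: N:empty,E:wait,S:car1-GO,W:wait | queues: N=0 E=1 S=3 W=2
Step 2 [NS]: N:empty,E:wait,S:car3-GO,W:wait | queues: N=0 E=1 S=2 W=2
Step 3 [NS]: N:empty,E:wait,S:car5-GO,W:wait | queues: N=0 E=1 S=1 W=2
Step 4 [NS]: N:empty,E:wait,S:car7-GO,W:wait | queues: N=0 E=1 S=0 W=2
Step 5 [EW]: N:wait,E:car6-GO,S:wait,W:car2-GO | queues: N=0 E=0 S=0 W=1

N: empty
E: empty
S: empty
W: 4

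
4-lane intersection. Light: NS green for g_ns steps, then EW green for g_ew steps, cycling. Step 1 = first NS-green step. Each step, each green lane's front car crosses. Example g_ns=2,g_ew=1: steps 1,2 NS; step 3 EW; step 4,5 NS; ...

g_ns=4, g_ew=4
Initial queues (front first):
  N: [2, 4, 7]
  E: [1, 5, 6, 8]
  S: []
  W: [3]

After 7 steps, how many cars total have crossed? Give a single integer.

Step 1 [NS]: N:car2-GO,E:wait,S:empty,W:wait | queues: N=2 E=4 S=0 W=1
Step 2 [NS]: N:car4-GO,E:wait,S:empty,W:wait | queues: N=1 E=4 S=0 W=1
Step 3 [NS]: N:car7-GO,E:wait,S:empty,W:wait | queues: N=0 E=4 S=0 W=1
Step 4 [NS]: N:empty,E:wait,S:empty,W:wait | queues: N=0 E=4 S=0 W=1
Step 5 [EW]: N:wait,E:car1-GO,S:wait,W:car3-GO | queues: N=0 E=3 S=0 W=0
Step 6 [EW]: N:wait,E:car5-GO,S:wait,W:empty | queues: N=0 E=2 S=0 W=0
Step 7 [EW]: N:wait,E:car6-GO,S:wait,W:empty | queues: N=0 E=1 S=0 W=0
Cars crossed by step 7: 7

Answer: 7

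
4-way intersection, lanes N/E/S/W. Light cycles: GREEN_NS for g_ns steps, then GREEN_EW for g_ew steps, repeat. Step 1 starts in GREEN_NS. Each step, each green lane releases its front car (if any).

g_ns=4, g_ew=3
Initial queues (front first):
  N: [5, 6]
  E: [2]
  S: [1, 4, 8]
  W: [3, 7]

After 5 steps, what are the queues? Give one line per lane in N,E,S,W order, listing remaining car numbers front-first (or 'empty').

Step 1 [NS]: N:car5-GO,E:wait,S:car1-GO,W:wait | queues: N=1 E=1 S=2 W=2
Step 2 [NS]: N:car6-GO,E:wait,S:car4-GO,W:wait | queues: N=0 E=1 S=1 W=2
Step 3 [NS]: N:empty,E:wait,S:car8-GO,W:wait | queues: N=0 E=1 S=0 W=2
Step 4 [NS]: N:empty,E:wait,S:empty,W:wait | queues: N=0 E=1 S=0 W=2
Step 5 [EW]: N:wait,E:car2-GO,S:wait,W:car3-GO | queues: N=0 E=0 S=0 W=1

N: empty
E: empty
S: empty
W: 7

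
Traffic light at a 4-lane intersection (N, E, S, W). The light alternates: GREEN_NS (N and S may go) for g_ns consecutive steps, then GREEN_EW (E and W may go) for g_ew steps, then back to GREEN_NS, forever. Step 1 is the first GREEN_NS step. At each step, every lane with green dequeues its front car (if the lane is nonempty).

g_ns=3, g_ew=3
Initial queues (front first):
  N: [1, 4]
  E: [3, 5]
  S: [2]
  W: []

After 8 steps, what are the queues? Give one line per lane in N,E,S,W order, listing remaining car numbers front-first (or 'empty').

Step 1 [NS]: N:car1-GO,E:wait,S:car2-GO,W:wait | queues: N=1 E=2 S=0 W=0
Step 2 [NS]: N:car4-GO,E:wait,S:empty,W:wait | queues: N=0 E=2 S=0 W=0
Step 3 [NS]: N:empty,E:wait,S:empty,W:wait | queues: N=0 E=2 S=0 W=0
Step 4 [EW]: N:wait,E:car3-GO,S:wait,W:empty | queues: N=0 E=1 S=0 W=0
Step 5 [EW]: N:wait,E:car5-GO,S:wait,W:empty | queues: N=0 E=0 S=0 W=0

N: empty
E: empty
S: empty
W: empty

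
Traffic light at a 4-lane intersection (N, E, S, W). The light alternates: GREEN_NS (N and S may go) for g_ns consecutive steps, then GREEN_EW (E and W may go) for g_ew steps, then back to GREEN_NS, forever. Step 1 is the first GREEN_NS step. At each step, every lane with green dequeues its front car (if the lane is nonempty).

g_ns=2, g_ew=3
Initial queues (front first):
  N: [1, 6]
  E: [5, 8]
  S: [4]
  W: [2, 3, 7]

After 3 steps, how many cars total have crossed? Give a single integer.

Step 1 [NS]: N:car1-GO,E:wait,S:car4-GO,W:wait | queues: N=1 E=2 S=0 W=3
Step 2 [NS]: N:car6-GO,E:wait,S:empty,W:wait | queues: N=0 E=2 S=0 W=3
Step 3 [EW]: N:wait,E:car5-GO,S:wait,W:car2-GO | queues: N=0 E=1 S=0 W=2
Cars crossed by step 3: 5

Answer: 5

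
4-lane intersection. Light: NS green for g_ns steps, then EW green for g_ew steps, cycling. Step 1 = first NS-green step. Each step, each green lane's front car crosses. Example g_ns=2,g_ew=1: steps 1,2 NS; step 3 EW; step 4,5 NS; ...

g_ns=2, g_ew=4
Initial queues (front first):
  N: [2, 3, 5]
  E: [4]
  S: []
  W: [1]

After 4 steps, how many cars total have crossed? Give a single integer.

Step 1 [NS]: N:car2-GO,E:wait,S:empty,W:wait | queues: N=2 E=1 S=0 W=1
Step 2 [NS]: N:car3-GO,E:wait,S:empty,W:wait | queues: N=1 E=1 S=0 W=1
Step 3 [EW]: N:wait,E:car4-GO,S:wait,W:car1-GO | queues: N=1 E=0 S=0 W=0
Step 4 [EW]: N:wait,E:empty,S:wait,W:empty | queues: N=1 E=0 S=0 W=0
Cars crossed by step 4: 4

Answer: 4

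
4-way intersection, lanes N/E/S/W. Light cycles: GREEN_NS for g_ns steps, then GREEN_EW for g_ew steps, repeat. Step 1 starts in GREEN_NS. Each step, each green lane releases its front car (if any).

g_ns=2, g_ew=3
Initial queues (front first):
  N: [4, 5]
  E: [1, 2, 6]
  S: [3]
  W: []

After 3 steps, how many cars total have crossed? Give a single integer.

Step 1 [NS]: N:car4-GO,E:wait,S:car3-GO,W:wait | queues: N=1 E=3 S=0 W=0
Step 2 [NS]: N:car5-GO,E:wait,S:empty,W:wait | queues: N=0 E=3 S=0 W=0
Step 3 [EW]: N:wait,E:car1-GO,S:wait,W:empty | queues: N=0 E=2 S=0 W=0
Cars crossed by step 3: 4

Answer: 4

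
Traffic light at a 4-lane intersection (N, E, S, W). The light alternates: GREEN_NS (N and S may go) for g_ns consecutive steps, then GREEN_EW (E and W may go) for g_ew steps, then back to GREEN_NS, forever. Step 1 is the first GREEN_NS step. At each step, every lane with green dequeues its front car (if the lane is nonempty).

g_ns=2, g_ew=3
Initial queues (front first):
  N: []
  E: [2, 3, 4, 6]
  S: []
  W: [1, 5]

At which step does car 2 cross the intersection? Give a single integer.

Step 1 [NS]: N:empty,E:wait,S:empty,W:wait | queues: N=0 E=4 S=0 W=2
Step 2 [NS]: N:empty,E:wait,S:empty,W:wait | queues: N=0 E=4 S=0 W=2
Step 3 [EW]: N:wait,E:car2-GO,S:wait,W:car1-GO | queues: N=0 E=3 S=0 W=1
Step 4 [EW]: N:wait,E:car3-GO,S:wait,W:car5-GO | queues: N=0 E=2 S=0 W=0
Step 5 [EW]: N:wait,E:car4-GO,S:wait,W:empty | queues: N=0 E=1 S=0 W=0
Step 6 [NS]: N:empty,E:wait,S:empty,W:wait | queues: N=0 E=1 S=0 W=0
Step 7 [NS]: N:empty,E:wait,S:empty,W:wait | queues: N=0 E=1 S=0 W=0
Step 8 [EW]: N:wait,E:car6-GO,S:wait,W:empty | queues: N=0 E=0 S=0 W=0
Car 2 crosses at step 3

3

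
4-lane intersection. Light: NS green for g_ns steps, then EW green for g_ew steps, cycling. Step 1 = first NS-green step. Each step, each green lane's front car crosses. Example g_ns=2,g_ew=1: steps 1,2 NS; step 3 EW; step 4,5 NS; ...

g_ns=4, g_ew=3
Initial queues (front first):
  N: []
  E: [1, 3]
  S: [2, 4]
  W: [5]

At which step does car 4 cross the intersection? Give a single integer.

Step 1 [NS]: N:empty,E:wait,S:car2-GO,W:wait | queues: N=0 E=2 S=1 W=1
Step 2 [NS]: N:empty,E:wait,S:car4-GO,W:wait | queues: N=0 E=2 S=0 W=1
Step 3 [NS]: N:empty,E:wait,S:empty,W:wait | queues: N=0 E=2 S=0 W=1
Step 4 [NS]: N:empty,E:wait,S:empty,W:wait | queues: N=0 E=2 S=0 W=1
Step 5 [EW]: N:wait,E:car1-GO,S:wait,W:car5-GO | queues: N=0 E=1 S=0 W=0
Step 6 [EW]: N:wait,E:car3-GO,S:wait,W:empty | queues: N=0 E=0 S=0 W=0
Car 4 crosses at step 2

2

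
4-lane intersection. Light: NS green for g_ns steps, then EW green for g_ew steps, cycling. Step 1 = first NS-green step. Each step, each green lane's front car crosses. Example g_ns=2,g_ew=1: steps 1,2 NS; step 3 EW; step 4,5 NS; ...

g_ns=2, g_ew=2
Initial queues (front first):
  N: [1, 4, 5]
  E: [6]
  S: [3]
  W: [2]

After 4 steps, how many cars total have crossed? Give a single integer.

Answer: 5

Derivation:
Step 1 [NS]: N:car1-GO,E:wait,S:car3-GO,W:wait | queues: N=2 E=1 S=0 W=1
Step 2 [NS]: N:car4-GO,E:wait,S:empty,W:wait | queues: N=1 E=1 S=0 W=1
Step 3 [EW]: N:wait,E:car6-GO,S:wait,W:car2-GO | queues: N=1 E=0 S=0 W=0
Step 4 [EW]: N:wait,E:empty,S:wait,W:empty | queues: N=1 E=0 S=0 W=0
Cars crossed by step 4: 5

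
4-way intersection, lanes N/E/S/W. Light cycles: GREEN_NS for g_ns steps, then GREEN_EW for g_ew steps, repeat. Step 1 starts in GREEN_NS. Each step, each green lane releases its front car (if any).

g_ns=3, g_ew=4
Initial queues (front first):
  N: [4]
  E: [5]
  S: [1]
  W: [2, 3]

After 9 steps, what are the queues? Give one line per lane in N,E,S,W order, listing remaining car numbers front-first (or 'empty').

Step 1 [NS]: N:car4-GO,E:wait,S:car1-GO,W:wait | queues: N=0 E=1 S=0 W=2
Step 2 [NS]: N:empty,E:wait,S:empty,W:wait | queues: N=0 E=1 S=0 W=2
Step 3 [NS]: N:empty,E:wait,S:empty,W:wait | queues: N=0 E=1 S=0 W=2
Step 4 [EW]: N:wait,E:car5-GO,S:wait,W:car2-GO | queues: N=0 E=0 S=0 W=1
Step 5 [EW]: N:wait,E:empty,S:wait,W:car3-GO | queues: N=0 E=0 S=0 W=0

N: empty
E: empty
S: empty
W: empty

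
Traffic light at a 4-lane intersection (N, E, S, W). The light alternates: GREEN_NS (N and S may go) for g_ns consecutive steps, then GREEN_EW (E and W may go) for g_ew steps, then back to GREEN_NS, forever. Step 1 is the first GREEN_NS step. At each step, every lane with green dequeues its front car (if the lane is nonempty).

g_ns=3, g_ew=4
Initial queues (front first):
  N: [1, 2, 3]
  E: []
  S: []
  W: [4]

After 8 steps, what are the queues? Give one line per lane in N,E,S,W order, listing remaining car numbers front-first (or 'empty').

Step 1 [NS]: N:car1-GO,E:wait,S:empty,W:wait | queues: N=2 E=0 S=0 W=1
Step 2 [NS]: N:car2-GO,E:wait,S:empty,W:wait | queues: N=1 E=0 S=0 W=1
Step 3 [NS]: N:car3-GO,E:wait,S:empty,W:wait | queues: N=0 E=0 S=0 W=1
Step 4 [EW]: N:wait,E:empty,S:wait,W:car4-GO | queues: N=0 E=0 S=0 W=0

N: empty
E: empty
S: empty
W: empty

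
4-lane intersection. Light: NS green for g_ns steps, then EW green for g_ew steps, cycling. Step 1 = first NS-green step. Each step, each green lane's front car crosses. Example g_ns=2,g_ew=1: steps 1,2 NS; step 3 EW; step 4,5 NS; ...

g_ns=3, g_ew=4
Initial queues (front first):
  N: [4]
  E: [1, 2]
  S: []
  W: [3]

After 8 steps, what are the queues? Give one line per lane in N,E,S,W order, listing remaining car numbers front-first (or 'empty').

Step 1 [NS]: N:car4-GO,E:wait,S:empty,W:wait | queues: N=0 E=2 S=0 W=1
Step 2 [NS]: N:empty,E:wait,S:empty,W:wait | queues: N=0 E=2 S=0 W=1
Step 3 [NS]: N:empty,E:wait,S:empty,W:wait | queues: N=0 E=2 S=0 W=1
Step 4 [EW]: N:wait,E:car1-GO,S:wait,W:car3-GO | queues: N=0 E=1 S=0 W=0
Step 5 [EW]: N:wait,E:car2-GO,S:wait,W:empty | queues: N=0 E=0 S=0 W=0

N: empty
E: empty
S: empty
W: empty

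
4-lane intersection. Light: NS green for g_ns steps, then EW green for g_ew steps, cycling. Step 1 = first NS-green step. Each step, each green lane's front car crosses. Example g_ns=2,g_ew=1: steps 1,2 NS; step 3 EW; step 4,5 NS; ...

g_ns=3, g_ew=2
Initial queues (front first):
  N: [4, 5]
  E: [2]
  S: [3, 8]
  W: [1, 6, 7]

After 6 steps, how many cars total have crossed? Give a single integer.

Step 1 [NS]: N:car4-GO,E:wait,S:car3-GO,W:wait | queues: N=1 E=1 S=1 W=3
Step 2 [NS]: N:car5-GO,E:wait,S:car8-GO,W:wait | queues: N=0 E=1 S=0 W=3
Step 3 [NS]: N:empty,E:wait,S:empty,W:wait | queues: N=0 E=1 S=0 W=3
Step 4 [EW]: N:wait,E:car2-GO,S:wait,W:car1-GO | queues: N=0 E=0 S=0 W=2
Step 5 [EW]: N:wait,E:empty,S:wait,W:car6-GO | queues: N=0 E=0 S=0 W=1
Step 6 [NS]: N:empty,E:wait,S:empty,W:wait | queues: N=0 E=0 S=0 W=1
Cars crossed by step 6: 7

Answer: 7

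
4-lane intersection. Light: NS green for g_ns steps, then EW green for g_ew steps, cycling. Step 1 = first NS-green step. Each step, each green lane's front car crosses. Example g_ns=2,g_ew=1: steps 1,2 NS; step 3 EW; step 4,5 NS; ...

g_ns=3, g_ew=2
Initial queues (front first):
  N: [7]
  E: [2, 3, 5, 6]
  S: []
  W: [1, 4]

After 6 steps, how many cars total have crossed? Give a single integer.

Step 1 [NS]: N:car7-GO,E:wait,S:empty,W:wait | queues: N=0 E=4 S=0 W=2
Step 2 [NS]: N:empty,E:wait,S:empty,W:wait | queues: N=0 E=4 S=0 W=2
Step 3 [NS]: N:empty,E:wait,S:empty,W:wait | queues: N=0 E=4 S=0 W=2
Step 4 [EW]: N:wait,E:car2-GO,S:wait,W:car1-GO | queues: N=0 E=3 S=0 W=1
Step 5 [EW]: N:wait,E:car3-GO,S:wait,W:car4-GO | queues: N=0 E=2 S=0 W=0
Step 6 [NS]: N:empty,E:wait,S:empty,W:wait | queues: N=0 E=2 S=0 W=0
Cars crossed by step 6: 5

Answer: 5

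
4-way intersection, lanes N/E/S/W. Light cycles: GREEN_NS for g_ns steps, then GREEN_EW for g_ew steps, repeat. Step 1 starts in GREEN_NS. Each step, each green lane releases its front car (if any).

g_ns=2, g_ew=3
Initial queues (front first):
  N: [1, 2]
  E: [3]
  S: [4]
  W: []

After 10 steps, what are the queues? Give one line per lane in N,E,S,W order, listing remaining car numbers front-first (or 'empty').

Step 1 [NS]: N:car1-GO,E:wait,S:car4-GO,W:wait | queues: N=1 E=1 S=0 W=0
Step 2 [NS]: N:car2-GO,E:wait,S:empty,W:wait | queues: N=0 E=1 S=0 W=0
Step 3 [EW]: N:wait,E:car3-GO,S:wait,W:empty | queues: N=0 E=0 S=0 W=0

N: empty
E: empty
S: empty
W: empty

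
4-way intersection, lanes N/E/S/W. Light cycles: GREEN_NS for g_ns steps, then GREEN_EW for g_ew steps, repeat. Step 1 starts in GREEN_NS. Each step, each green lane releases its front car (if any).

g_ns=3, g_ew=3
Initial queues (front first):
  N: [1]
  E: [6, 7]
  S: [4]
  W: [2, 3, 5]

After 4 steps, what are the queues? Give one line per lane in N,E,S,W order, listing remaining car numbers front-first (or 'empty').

Step 1 [NS]: N:car1-GO,E:wait,S:car4-GO,W:wait | queues: N=0 E=2 S=0 W=3
Step 2 [NS]: N:empty,E:wait,S:empty,W:wait | queues: N=0 E=2 S=0 W=3
Step 3 [NS]: N:empty,E:wait,S:empty,W:wait | queues: N=0 E=2 S=0 W=3
Step 4 [EW]: N:wait,E:car6-GO,S:wait,W:car2-GO | queues: N=0 E=1 S=0 W=2

N: empty
E: 7
S: empty
W: 3 5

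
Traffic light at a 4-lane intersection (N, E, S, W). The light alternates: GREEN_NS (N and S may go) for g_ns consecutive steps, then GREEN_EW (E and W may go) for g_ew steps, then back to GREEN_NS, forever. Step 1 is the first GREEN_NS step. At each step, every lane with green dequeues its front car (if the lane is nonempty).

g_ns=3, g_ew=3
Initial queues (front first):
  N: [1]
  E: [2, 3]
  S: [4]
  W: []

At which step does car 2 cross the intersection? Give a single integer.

Step 1 [NS]: N:car1-GO,E:wait,S:car4-GO,W:wait | queues: N=0 E=2 S=0 W=0
Step 2 [NS]: N:empty,E:wait,S:empty,W:wait | queues: N=0 E=2 S=0 W=0
Step 3 [NS]: N:empty,E:wait,S:empty,W:wait | queues: N=0 E=2 S=0 W=0
Step 4 [EW]: N:wait,E:car2-GO,S:wait,W:empty | queues: N=0 E=1 S=0 W=0
Step 5 [EW]: N:wait,E:car3-GO,S:wait,W:empty | queues: N=0 E=0 S=0 W=0
Car 2 crosses at step 4

4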